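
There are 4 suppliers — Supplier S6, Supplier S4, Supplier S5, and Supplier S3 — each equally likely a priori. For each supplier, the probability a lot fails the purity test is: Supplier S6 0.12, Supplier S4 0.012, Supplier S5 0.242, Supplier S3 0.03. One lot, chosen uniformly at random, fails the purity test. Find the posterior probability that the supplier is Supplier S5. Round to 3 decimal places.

Since the prior is uniform, the posterior is proportional to the likelihood:
  Supplier S6: 0.12
  Supplier S4: 0.012
  Supplier S5: 0.242
  Supplier S3: 0.03
Total = 0.404.
P(Supplier S5 | evidence) = 0.242 / 0.404 ≈ 0.599.

0.599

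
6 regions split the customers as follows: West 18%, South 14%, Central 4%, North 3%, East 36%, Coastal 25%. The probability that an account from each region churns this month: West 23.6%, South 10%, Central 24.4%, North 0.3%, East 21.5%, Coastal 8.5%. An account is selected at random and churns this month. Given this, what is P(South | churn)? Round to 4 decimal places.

0.0849

Unnormalized posteriors (prior × likelihood):
  West: 0.18 × 0.236 = 0.04248
  South: 0.14 × 0.1 = 0.014
  Central: 0.04 × 0.244 = 0.00976
  North: 0.03 × 0.003 = 0.00009
  East: 0.36 × 0.215 = 0.0774
  Coastal: 0.25 × 0.085 = 0.02125
Total = 0.16498.
P(South | evidence) = 0.014 / 0.16498 ≈ 0.0849.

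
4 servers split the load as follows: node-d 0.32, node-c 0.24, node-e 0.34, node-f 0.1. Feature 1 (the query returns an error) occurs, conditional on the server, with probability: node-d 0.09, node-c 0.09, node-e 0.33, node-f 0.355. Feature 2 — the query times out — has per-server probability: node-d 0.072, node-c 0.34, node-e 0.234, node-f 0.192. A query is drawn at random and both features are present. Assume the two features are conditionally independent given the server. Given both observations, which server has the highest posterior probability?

node-e

By Bayes' rule, posterior ∝ prior × likelihood:
  node-d: 0.32 × 0.09 × 0.072 = 0.0020736
  node-c: 0.24 × 0.09 × 0.34 = 0.007344
  node-e: 0.34 × 0.33 × 0.234 = 0.0262548
  node-f: 0.1 × 0.355 × 0.192 = 0.006816
Total = 0.0424884.
Largest term belongs to node-e, so node-e is most probable.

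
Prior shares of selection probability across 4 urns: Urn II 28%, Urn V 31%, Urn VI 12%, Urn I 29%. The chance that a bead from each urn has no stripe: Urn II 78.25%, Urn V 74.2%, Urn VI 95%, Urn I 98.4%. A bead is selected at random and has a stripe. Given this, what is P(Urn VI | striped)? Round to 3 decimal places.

0.040

Taking complements, P(striped | each) = Urn II 0.2175, Urn V 0.258, Urn VI 0.05, Urn I 0.016.
Compute prior × likelihood for every hypothesis:
  Urn II: 0.28 × 0.2175 = 0.0609
  Urn V: 0.31 × 0.258 = 0.07998
  Urn VI: 0.12 × 0.05 = 0.006
  Urn I: 0.29 × 0.016 = 0.00464
Total = 0.15152.
P(Urn VI | evidence) = 0.006 / 0.15152 ≈ 0.040.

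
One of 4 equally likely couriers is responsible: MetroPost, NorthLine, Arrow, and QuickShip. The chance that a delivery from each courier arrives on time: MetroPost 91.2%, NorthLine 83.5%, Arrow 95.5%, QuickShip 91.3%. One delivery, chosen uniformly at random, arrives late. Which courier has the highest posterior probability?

Taking complements, P(late | each) = MetroPost 0.088, NorthLine 0.165, Arrow 0.045, QuickShip 0.087.
Since the prior is uniform, the posterior is proportional to the likelihood:
  MetroPost: 0.088
  NorthLine: 0.165
  Arrow: 0.045
  QuickShip: 0.087
Normalizing constant = 0.385.
Largest term belongs to NorthLine, so NorthLine is most probable.

NorthLine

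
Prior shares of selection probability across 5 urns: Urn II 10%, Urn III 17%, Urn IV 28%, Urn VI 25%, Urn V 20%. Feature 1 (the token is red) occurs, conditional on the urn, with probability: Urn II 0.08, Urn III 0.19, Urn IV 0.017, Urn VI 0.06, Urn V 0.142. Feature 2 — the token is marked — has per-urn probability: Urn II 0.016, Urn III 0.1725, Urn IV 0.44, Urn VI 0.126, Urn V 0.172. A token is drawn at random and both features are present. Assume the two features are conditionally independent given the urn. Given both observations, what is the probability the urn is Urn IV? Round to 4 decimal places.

By Bayes' rule, posterior ∝ prior × likelihood:
  Urn II: 0.1 × 0.08 × 0.016 = 0.000128
  Urn III: 0.17 × 0.19 × 0.1725 = 0.00557175
  Urn IV: 0.28 × 0.017 × 0.44 = 0.0020944
  Urn VI: 0.25 × 0.06 × 0.126 = 0.00189
  Urn V: 0.2 × 0.142 × 0.172 = 0.0048848
Normalizing constant = 0.01456895.
P(Urn IV | evidence) = 0.0020944 / 0.01456895 ≈ 0.1438.

0.1438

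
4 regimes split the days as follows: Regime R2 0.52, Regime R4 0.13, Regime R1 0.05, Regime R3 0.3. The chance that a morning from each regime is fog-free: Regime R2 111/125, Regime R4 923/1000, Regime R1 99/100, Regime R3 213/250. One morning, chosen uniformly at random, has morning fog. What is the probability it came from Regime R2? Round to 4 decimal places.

0.5147

Taking complements, P(fog | each) = Regime R2 0.112, Regime R4 0.077, Regime R1 0.01, Regime R3 0.148.
By Bayes' rule, posterior ∝ prior × likelihood:
  Regime R2: 0.52 × 0.112 = 0.05824
  Regime R4: 0.13 × 0.077 = 0.01001
  Regime R1: 0.05 × 0.01 = 0.0005
  Regime R3: 0.3 × 0.148 = 0.0444
Normalizing constant = 0.11315.
P(Regime R2 | evidence) = 0.05824 / 0.11315 ≈ 0.5147.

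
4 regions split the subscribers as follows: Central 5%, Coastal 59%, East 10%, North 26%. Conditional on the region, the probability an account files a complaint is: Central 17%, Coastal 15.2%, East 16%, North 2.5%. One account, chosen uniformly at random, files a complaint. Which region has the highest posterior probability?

Coastal

Unnormalized posteriors (prior × likelihood):
  Central: 0.05 × 0.17 = 0.0085
  Coastal: 0.59 × 0.152 = 0.08968
  East: 0.1 × 0.16 = 0.016
  North: 0.26 × 0.025 = 0.0065
Sum = 0.12068.
Largest term belongs to Coastal, so Coastal is most probable.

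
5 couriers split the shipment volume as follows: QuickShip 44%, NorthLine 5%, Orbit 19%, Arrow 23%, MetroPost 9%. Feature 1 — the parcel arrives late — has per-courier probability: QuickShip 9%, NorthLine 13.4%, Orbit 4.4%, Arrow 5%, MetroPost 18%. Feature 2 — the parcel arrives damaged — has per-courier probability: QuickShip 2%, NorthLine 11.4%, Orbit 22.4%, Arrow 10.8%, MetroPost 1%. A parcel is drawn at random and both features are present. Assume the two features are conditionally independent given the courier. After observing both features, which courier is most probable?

By Bayes' rule, posterior ∝ prior × likelihood:
  QuickShip: 0.44 × 0.09 × 0.02 = 0.000792
  NorthLine: 0.05 × 0.134 × 0.114 = 0.0007638
  Orbit: 0.19 × 0.044 × 0.224 = 0.00187264
  Arrow: 0.23 × 0.05 × 0.108 = 0.001242
  MetroPost: 0.09 × 0.18 × 0.01 = 0.000162
Sum = 0.00483244.
Largest term belongs to Orbit, so Orbit is most probable.

Orbit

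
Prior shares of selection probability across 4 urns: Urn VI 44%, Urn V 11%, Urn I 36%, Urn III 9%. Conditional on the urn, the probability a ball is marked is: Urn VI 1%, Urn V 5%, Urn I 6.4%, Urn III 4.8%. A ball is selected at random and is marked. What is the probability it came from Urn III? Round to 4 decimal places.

Unnormalized posteriors (prior × likelihood):
  Urn VI: 0.44 × 0.01 = 0.0044
  Urn V: 0.11 × 0.05 = 0.0055
  Urn I: 0.36 × 0.064 = 0.02304
  Urn III: 0.09 × 0.048 = 0.00432
Sum = 0.03726.
P(Urn III | evidence) = 0.00432 / 0.03726 ≈ 0.1159.

0.1159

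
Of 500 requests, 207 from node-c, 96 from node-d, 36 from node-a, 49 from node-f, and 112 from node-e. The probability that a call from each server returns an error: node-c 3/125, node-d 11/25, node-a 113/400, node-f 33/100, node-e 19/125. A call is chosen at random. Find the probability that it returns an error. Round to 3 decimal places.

Compute prior × likelihood for every hypothesis:
  node-c: 0.414 × 0.024 = 0.009936
  node-d: 0.192 × 0.44 = 0.08448
  node-a: 0.072 × 0.2825 = 0.02034
  node-f: 0.098 × 0.33 = 0.03234
  node-e: 0.224 × 0.152 = 0.034048
P(error) = 0.009936 + 0.08448 + 0.02034 + 0.03234 + 0.034048 = 0.181144 → 0.181.

0.181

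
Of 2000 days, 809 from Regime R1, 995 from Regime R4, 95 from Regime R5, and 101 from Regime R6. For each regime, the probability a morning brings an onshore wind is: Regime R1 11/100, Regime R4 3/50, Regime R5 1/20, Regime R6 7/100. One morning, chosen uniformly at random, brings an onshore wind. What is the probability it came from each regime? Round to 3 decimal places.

Regime R1 0.554, Regime R4 0.372, Regime R5 0.030, Regime R6 0.044

Prior × likelihood for each hypothesis:
  Regime R1: 0.4045 × 0.11 = 0.044495
  Regime R4: 0.4975 × 0.06 = 0.02985
  Regime R5: 0.0475 × 0.05 = 0.002375
  Regime R6: 0.0505 × 0.07 = 0.003535
Sum = 0.080255.
P(Regime R1 | onshore) = 0.044495/0.080255 ≈ 0.554
P(Regime R4 | onshore) = 0.02985/0.080255 ≈ 0.372
P(Regime R5 | onshore) = 0.002375/0.080255 ≈ 0.030
P(Regime R6 | onshore) = 0.003535/0.080255 ≈ 0.044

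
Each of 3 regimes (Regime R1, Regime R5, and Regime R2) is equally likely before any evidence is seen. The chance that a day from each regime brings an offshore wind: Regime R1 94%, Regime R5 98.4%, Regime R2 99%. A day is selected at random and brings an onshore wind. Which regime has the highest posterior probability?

Regime R1

Taking complements, P(onshore | each) = Regime R1 0.06, Regime R5 0.016, Regime R2 0.01.
With a uniform prior (1/3 each), posterior ∝ likelihood:
  Regime R1: 0.06
  Regime R5: 0.016
  Regime R2: 0.01
Normalizing constant = 0.086.
Largest term belongs to Regime R1, so Regime R1 is most probable.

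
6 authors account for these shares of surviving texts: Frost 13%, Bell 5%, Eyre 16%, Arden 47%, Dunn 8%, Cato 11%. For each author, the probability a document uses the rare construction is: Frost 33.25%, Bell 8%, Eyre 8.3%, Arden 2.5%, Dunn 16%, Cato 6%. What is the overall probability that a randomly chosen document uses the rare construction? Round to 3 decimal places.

Prior × likelihood for each hypothesis:
  Frost: 0.13 × 0.3325 = 0.043225
  Bell: 0.05 × 0.08 = 0.004
  Eyre: 0.16 × 0.083 = 0.01328
  Arden: 0.47 × 0.025 = 0.01175
  Dunn: 0.08 × 0.16 = 0.0128
  Cato: 0.11 × 0.06 = 0.0066
P(rare-form) = 0.043225 + 0.004 + 0.01328 + 0.01175 + 0.0128 + 0.0066 = 0.091655 → 0.092.

0.092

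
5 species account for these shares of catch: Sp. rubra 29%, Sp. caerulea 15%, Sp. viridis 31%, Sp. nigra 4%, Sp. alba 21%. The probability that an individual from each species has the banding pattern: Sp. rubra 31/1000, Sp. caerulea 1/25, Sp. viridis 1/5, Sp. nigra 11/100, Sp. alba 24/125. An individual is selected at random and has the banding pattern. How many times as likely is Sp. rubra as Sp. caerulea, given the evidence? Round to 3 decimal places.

1.498

By Bayes' rule, posterior ∝ prior × likelihood:
  Sp. rubra: 0.29 × 0.031 = 0.00899
  Sp. caerulea: 0.15 × 0.04 = 0.006
  Sp. viridis: 0.31 × 0.2 = 0.062
  Sp. nigra: 0.04 × 0.11 = 0.0044
  Sp. alba: 0.21 × 0.192 = 0.04032
Sum = 0.12171.
The ratio is 0.00899 / 0.006 (the normalizer cancels) = 1.498.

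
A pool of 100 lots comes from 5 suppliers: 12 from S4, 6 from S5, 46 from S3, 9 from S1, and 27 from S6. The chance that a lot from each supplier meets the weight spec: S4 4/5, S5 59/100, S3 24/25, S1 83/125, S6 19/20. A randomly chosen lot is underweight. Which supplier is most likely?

Taking complements, P(underweight | each) = S4 0.2, S5 0.41, S3 0.04, S1 0.336, S6 0.05.
Unnormalized posteriors (prior × likelihood):
  S4: 0.12 × 0.2 = 0.024
  S5: 0.06 × 0.41 = 0.0246
  S3: 0.46 × 0.04 = 0.0184
  S1: 0.09 × 0.336 = 0.03024
  S6: 0.27 × 0.05 = 0.0135
Total = 0.11074.
Largest term belongs to S1, so S1 is most probable.

S1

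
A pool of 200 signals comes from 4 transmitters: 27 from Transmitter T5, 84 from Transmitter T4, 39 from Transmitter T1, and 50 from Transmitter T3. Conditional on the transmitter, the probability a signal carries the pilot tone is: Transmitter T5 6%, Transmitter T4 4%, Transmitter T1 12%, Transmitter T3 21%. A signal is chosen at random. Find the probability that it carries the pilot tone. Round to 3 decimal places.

Unnormalized posteriors (prior × likelihood):
  Transmitter T5: 0.135 × 0.06 = 0.0081
  Transmitter T4: 0.42 × 0.04 = 0.0168
  Transmitter T1: 0.195 × 0.12 = 0.0234
  Transmitter T3: 0.25 × 0.21 = 0.0525
P(pilot) = 0.0081 + 0.0168 + 0.0234 + 0.0525 = 0.1008 → 0.101.

0.101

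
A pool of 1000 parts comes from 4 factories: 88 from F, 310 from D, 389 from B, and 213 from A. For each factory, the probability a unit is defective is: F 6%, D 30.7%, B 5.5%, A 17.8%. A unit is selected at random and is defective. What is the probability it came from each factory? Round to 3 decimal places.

Compute prior × likelihood for every hypothesis:
  F: 0.088 × 0.06 = 0.00528
  D: 0.31 × 0.307 = 0.09517
  B: 0.389 × 0.055 = 0.021395
  A: 0.213 × 0.178 = 0.037914
Sum = 0.159759.
P(F | defective) = 0.00528/0.159759 ≈ 0.033
P(D | defective) = 0.09517/0.159759 ≈ 0.596
P(B | defective) = 0.021395/0.159759 ≈ 0.134
P(A | defective) = 0.037914/0.159759 ≈ 0.237

F 0.033, D 0.596, B 0.134, A 0.237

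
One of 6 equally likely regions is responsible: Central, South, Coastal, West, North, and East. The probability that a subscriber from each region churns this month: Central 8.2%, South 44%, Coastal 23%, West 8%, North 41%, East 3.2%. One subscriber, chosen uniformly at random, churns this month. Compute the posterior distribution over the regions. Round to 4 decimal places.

With a uniform prior (1/6 each), posterior ∝ likelihood:
  Central: 0.082
  South: 0.44
  Coastal: 0.23
  West: 0.08
  North: 0.41
  East: 0.032
Total = 1.274.
P(Central | churn) = 0.082/1.274 ≈ 0.0644
P(South | churn) = 0.44/1.274 ≈ 0.3454
P(Coastal | churn) = 0.23/1.274 ≈ 0.1805
P(West | churn) = 0.08/1.274 ≈ 0.0628
P(North | churn) = 0.41/1.274 ≈ 0.3218
P(East | churn) = 0.032/1.274 ≈ 0.0251

Central 0.0644, South 0.3454, Coastal 0.1805, West 0.0628, North 0.3218, East 0.0251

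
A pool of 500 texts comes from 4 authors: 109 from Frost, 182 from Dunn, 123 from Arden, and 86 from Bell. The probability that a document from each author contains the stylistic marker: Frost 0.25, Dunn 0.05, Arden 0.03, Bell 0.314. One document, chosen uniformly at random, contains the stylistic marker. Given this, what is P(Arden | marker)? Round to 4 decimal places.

0.0550

Unnormalized posteriors (prior × likelihood):
  Frost: 0.218 × 0.25 = 0.0545
  Dunn: 0.364 × 0.05 = 0.0182
  Arden: 0.246 × 0.03 = 0.00738
  Bell: 0.172 × 0.314 = 0.054008
Normalizing constant = 0.134088.
P(Arden | evidence) = 0.00738 / 0.134088 ≈ 0.0550.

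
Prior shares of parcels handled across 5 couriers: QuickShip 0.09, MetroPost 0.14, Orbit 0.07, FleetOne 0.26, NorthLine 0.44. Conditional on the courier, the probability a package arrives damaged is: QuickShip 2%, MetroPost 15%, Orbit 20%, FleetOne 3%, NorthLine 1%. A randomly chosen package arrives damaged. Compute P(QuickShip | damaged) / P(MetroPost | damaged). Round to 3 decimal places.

Prior × likelihood for each hypothesis:
  QuickShip: 0.09 × 0.02 = 0.0018
  MetroPost: 0.14 × 0.15 = 0.021
  Orbit: 0.07 × 0.2 = 0.014
  FleetOne: 0.26 × 0.03 = 0.0078
  NorthLine: 0.44 × 0.01 = 0.0044
Sum = 0.049.
The ratio is 0.0018 / 0.021 (the normalizer cancels) = 0.086.

0.086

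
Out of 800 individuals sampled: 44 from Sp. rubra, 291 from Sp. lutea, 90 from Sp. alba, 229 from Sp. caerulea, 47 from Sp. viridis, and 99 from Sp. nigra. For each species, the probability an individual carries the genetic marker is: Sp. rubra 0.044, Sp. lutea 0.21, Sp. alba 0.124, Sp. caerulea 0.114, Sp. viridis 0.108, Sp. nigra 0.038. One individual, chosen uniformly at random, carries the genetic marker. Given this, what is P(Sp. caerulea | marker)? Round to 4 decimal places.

0.2392

Compute prior × likelihood for every hypothesis:
  Sp. rubra: 0.055 × 0.044 = 0.00242
  Sp. lutea: 0.36375 × 0.21 = 0.0763875
  Sp. alba: 0.1125 × 0.124 = 0.01395
  Sp. caerulea: 0.28625 × 0.114 = 0.0326325
  Sp. viridis: 0.05875 × 0.108 = 0.006345
  Sp. nigra: 0.12375 × 0.038 = 0.0047025
Normalizing constant = 0.1364375.
P(Sp. caerulea | evidence) = 0.0326325 / 0.1364375 ≈ 0.2392.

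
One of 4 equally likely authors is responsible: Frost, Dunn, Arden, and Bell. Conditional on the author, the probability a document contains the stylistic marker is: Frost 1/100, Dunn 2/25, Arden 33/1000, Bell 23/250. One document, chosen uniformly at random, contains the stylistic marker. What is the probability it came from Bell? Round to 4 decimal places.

0.4279

Since the prior is uniform, the posterior is proportional to the likelihood:
  Frost: 0.01
  Dunn: 0.08
  Arden: 0.033
  Bell: 0.092
Sum = 0.215.
P(Bell | evidence) = 0.092 / 0.215 ≈ 0.4279.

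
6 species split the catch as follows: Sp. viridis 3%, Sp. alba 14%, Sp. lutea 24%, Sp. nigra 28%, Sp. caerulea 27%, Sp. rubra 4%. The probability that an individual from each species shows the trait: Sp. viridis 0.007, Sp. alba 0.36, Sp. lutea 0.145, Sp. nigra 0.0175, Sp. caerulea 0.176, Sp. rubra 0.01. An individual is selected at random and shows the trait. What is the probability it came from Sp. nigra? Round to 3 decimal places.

0.035

Prior × likelihood for each hypothesis:
  Sp. viridis: 0.03 × 0.007 = 0.00021
  Sp. alba: 0.14 × 0.36 = 0.0504
  Sp. lutea: 0.24 × 0.145 = 0.0348
  Sp. nigra: 0.28 × 0.0175 = 0.0049
  Sp. caerulea: 0.27 × 0.176 = 0.04752
  Sp. rubra: 0.04 × 0.01 = 0.0004
Normalizing constant = 0.13823.
P(Sp. nigra | evidence) = 0.0049 / 0.13823 ≈ 0.035.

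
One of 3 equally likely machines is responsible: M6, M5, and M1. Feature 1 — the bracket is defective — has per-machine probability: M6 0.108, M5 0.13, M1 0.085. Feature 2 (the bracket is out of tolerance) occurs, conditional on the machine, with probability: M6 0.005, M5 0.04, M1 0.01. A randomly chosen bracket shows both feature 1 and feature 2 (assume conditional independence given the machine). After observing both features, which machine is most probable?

With a uniform prior (1/3 each), posterior ∝ likelihood:
  M6: 0.108 × 0.005 = 0.00054
  M5: 0.13 × 0.04 = 0.0052
  M1: 0.085 × 0.01 = 0.00085
Total = 0.00659.
Largest term belongs to M5, so M5 is most probable.

M5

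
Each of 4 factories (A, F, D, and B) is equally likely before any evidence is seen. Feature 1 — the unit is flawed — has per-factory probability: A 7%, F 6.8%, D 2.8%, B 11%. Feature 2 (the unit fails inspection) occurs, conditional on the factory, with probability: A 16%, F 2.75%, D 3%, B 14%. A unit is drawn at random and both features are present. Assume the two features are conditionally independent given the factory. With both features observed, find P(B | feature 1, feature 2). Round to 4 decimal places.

With a uniform prior (1/4 each), posterior ∝ likelihood:
  A: 0.07 × 0.16 = 0.0112
  F: 0.068 × 0.0275 = 0.00187
  D: 0.028 × 0.03 = 0.00084
  B: 0.11 × 0.14 = 0.0154
Total = 0.02931.
P(B | evidence) = 0.0154 / 0.02931 ≈ 0.5254.

0.5254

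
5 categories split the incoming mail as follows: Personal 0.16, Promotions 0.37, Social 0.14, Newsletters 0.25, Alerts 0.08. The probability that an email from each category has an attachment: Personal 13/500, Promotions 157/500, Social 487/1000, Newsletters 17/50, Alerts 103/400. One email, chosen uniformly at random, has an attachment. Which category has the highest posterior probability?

Compute prior × likelihood for every hypothesis:
  Personal: 0.16 × 0.026 = 0.00416
  Promotions: 0.37 × 0.314 = 0.11618
  Social: 0.14 × 0.487 = 0.06818
  Newsletters: 0.25 × 0.34 = 0.085
  Alerts: 0.08 × 0.2575 = 0.0206
Normalizing constant = 0.29412.
Largest term belongs to Promotions, so Promotions is most probable.

Promotions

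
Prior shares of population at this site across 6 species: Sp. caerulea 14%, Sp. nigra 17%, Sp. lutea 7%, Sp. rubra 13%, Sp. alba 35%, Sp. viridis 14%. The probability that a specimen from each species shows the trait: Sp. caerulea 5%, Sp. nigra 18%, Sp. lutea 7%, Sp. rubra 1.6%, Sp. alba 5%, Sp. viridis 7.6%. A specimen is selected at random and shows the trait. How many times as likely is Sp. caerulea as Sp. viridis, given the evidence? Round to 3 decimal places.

0.658

Prior × likelihood for each hypothesis:
  Sp. caerulea: 0.14 × 0.05 = 0.007
  Sp. nigra: 0.17 × 0.18 = 0.0306
  Sp. lutea: 0.07 × 0.07 = 0.0049
  Sp. rubra: 0.13 × 0.016 = 0.00208
  Sp. alba: 0.35 × 0.05 = 0.0175
  Sp. viridis: 0.14 × 0.076 = 0.01064
Sum = 0.07272.
The ratio is 0.007 / 0.01064 (the normalizer cancels) = 0.658.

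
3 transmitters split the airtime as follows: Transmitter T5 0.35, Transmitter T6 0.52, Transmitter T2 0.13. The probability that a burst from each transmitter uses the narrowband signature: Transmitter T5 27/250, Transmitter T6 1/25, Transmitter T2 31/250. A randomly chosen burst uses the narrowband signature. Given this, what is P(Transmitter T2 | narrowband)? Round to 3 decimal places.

0.216

Compute prior × likelihood for every hypothesis:
  Transmitter T5: 0.35 × 0.108 = 0.0378
  Transmitter T6: 0.52 × 0.04 = 0.0208
  Transmitter T2: 0.13 × 0.124 = 0.01612
Sum = 0.07472.
P(Transmitter T2 | evidence) = 0.01612 / 0.07472 ≈ 0.216.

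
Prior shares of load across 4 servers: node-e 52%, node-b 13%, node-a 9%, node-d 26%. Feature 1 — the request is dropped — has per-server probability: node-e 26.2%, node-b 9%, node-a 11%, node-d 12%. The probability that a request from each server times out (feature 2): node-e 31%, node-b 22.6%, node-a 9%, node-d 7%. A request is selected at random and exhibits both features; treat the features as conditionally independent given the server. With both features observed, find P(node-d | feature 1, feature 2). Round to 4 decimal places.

0.0455

By Bayes' rule, posterior ∝ prior × likelihood:
  node-e: 0.52 × 0.262 × 0.31 = 0.0422344
  node-b: 0.13 × 0.09 × 0.226 = 0.0026442
  node-a: 0.09 × 0.11 × 0.09 = 0.000891
  node-d: 0.26 × 0.12 × 0.07 = 0.002184
Sum = 0.0479536.
P(node-d | evidence) = 0.002184 / 0.0479536 ≈ 0.0455.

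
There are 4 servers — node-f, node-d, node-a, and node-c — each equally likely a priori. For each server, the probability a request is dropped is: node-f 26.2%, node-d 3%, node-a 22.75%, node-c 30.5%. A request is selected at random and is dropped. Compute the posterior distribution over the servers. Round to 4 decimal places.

With a uniform prior (1/4 each), posterior ∝ likelihood:
  node-f: 0.262
  node-d: 0.03
  node-a: 0.2275
  node-c: 0.305
Normalizing constant = 0.8245.
P(node-f | dropped) = 0.262/0.8245 ≈ 0.3178
P(node-d | dropped) = 0.03/0.8245 ≈ 0.0364
P(node-a | dropped) = 0.2275/0.8245 ≈ 0.2759
P(node-c | dropped) = 0.305/0.8245 ≈ 0.3699
(Check: 0.3178+0.0364+0.2759+0.3699 = 1.0000.)

node-f 0.3178, node-d 0.0364, node-a 0.2759, node-c 0.3699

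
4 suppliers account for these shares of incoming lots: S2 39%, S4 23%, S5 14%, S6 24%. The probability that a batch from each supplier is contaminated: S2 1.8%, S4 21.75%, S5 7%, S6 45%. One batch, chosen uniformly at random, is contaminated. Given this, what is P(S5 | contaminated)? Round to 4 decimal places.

By Bayes' rule, posterior ∝ prior × likelihood:
  S2: 0.39 × 0.018 = 0.00702
  S4: 0.23 × 0.2175 = 0.050025
  S5: 0.14 × 0.07 = 0.0098
  S6: 0.24 × 0.45 = 0.108
Sum = 0.174845.
P(S5 | evidence) = 0.0098 / 0.174845 ≈ 0.0560.

0.0560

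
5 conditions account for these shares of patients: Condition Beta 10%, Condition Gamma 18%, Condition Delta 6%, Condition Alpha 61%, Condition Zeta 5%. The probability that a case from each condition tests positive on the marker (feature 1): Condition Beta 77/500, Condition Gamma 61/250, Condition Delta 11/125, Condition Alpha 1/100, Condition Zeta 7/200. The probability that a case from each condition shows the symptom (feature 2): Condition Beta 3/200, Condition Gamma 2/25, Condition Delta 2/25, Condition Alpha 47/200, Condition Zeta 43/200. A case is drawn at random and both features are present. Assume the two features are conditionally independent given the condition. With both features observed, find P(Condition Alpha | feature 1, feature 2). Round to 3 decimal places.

0.240

Unnormalized posteriors (prior × likelihood):
  Condition Beta: 0.1 × 0.154 × 0.015 = 0.000231
  Condition Gamma: 0.18 × 0.244 × 0.08 = 0.0035136
  Condition Delta: 0.06 × 0.088 × 0.08 = 0.0004224
  Condition Alpha: 0.61 × 0.01 × 0.235 = 0.0014335
  Condition Zeta: 0.05 × 0.035 × 0.215 = 0.00037625
Normalizing constant = 0.00597675.
P(Condition Alpha | evidence) = 0.0014335 / 0.00597675 ≈ 0.240.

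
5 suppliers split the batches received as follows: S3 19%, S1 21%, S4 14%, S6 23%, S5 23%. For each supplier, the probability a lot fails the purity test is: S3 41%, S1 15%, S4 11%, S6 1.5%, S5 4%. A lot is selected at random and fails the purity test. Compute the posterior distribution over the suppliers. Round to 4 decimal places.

S3 0.5668, S1 0.2292, S4 0.1120, S6 0.0251, S5 0.0669

By Bayes' rule, posterior ∝ prior × likelihood:
  S3: 0.19 × 0.41 = 0.0779
  S1: 0.21 × 0.15 = 0.0315
  S4: 0.14 × 0.11 = 0.0154
  S6: 0.23 × 0.015 = 0.00345
  S5: 0.23 × 0.04 = 0.0092
Total = 0.13745.
P(S3 | off-spec) = 0.0779/0.13745 ≈ 0.5668
P(S1 | off-spec) = 0.0315/0.13745 ≈ 0.2292
P(S4 | off-spec) = 0.0154/0.13745 ≈ 0.1120
P(S6 | off-spec) = 0.00345/0.13745 ≈ 0.0251
P(S5 | off-spec) = 0.0092/0.13745 ≈ 0.0669
(Check: 0.5668+0.2292+0.1120+0.0251+0.0669 = 1.0000.)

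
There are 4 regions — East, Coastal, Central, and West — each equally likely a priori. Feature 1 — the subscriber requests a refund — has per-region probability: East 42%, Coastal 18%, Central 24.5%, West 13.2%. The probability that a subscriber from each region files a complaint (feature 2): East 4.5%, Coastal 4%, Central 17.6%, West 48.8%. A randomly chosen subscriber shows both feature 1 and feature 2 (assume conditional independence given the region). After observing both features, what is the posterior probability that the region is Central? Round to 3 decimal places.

Since the prior is uniform, the posterior is proportional to the likelihood:
  East: 0.42 × 0.045 = 0.0189
  Coastal: 0.18 × 0.04 = 0.0072
  Central: 0.245 × 0.176 = 0.04312
  West: 0.132 × 0.488 = 0.064416
Sum = 0.133636.
P(Central | evidence) = 0.04312 / 0.133636 ≈ 0.323.

0.323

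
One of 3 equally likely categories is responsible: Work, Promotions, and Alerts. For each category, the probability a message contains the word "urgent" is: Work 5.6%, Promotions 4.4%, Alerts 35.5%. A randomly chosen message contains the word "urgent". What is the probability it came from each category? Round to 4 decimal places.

Work 0.1231, Promotions 0.0967, Alerts 0.7802

With a uniform prior (1/3 each), posterior ∝ likelihood:
  Work: 0.056
  Promotions: 0.044
  Alerts: 0.355
Total = 0.455.
P(Work | urgent-flag) = 0.056/0.455 ≈ 0.1231
P(Promotions | urgent-flag) = 0.044/0.455 ≈ 0.0967
P(Alerts | urgent-flag) = 0.355/0.455 ≈ 0.7802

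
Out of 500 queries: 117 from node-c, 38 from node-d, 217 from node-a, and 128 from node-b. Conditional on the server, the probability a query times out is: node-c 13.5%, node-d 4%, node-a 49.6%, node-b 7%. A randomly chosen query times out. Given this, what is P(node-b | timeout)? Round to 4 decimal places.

0.0669

By Bayes' rule, posterior ∝ prior × likelihood:
  node-c: 0.234 × 0.135 = 0.03159
  node-d: 0.076 × 0.04 = 0.00304
  node-a: 0.434 × 0.496 = 0.215264
  node-b: 0.256 × 0.07 = 0.01792
Normalizing constant = 0.267814.
P(node-b | evidence) = 0.01792 / 0.267814 ≈ 0.0669.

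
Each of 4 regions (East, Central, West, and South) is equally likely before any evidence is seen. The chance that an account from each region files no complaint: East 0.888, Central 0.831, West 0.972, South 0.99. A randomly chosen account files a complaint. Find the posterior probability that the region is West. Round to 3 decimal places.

Taking complements, P(complaint | each) = East 0.112, Central 0.169, West 0.028, South 0.01.
With a uniform prior (1/4 each), posterior ∝ likelihood:
  East: 0.112
  Central: 0.169
  West: 0.028
  South: 0.01
Total = 0.319.
P(West | evidence) = 0.028 / 0.319 ≈ 0.088.

0.088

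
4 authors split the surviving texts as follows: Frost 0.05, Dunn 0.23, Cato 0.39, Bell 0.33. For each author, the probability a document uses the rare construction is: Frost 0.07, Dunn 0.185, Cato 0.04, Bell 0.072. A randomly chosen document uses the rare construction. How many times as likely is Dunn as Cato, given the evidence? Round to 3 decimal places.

Unnormalized posteriors (prior × likelihood):
  Frost: 0.05 × 0.07 = 0.0035
  Dunn: 0.23 × 0.185 = 0.04255
  Cato: 0.39 × 0.04 = 0.0156
  Bell: 0.33 × 0.072 = 0.02376
Sum = 0.08541.
The ratio is 0.04255 / 0.0156 (the normalizer cancels) = 2.728.

2.728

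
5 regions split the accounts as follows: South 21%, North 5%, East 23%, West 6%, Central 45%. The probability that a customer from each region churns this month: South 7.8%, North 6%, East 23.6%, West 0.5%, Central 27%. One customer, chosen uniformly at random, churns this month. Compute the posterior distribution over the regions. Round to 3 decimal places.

South 0.084, North 0.015, East 0.278, West 0.002, Central 0.622

Prior × likelihood for each hypothesis:
  South: 0.21 × 0.078 = 0.01638
  North: 0.05 × 0.06 = 0.003
  East: 0.23 × 0.236 = 0.05428
  West: 0.06 × 0.005 = 0.0003
  Central: 0.45 × 0.27 = 0.1215
Sum = 0.19546.
P(South | churn) = 0.01638/0.19546 ≈ 0.084
P(North | churn) = 0.003/0.19546 ≈ 0.015
P(East | churn) = 0.05428/0.19546 ≈ 0.278
P(West | churn) = 0.0003/0.19546 ≈ 0.002
P(Central | churn) = 0.1215/0.19546 ≈ 0.622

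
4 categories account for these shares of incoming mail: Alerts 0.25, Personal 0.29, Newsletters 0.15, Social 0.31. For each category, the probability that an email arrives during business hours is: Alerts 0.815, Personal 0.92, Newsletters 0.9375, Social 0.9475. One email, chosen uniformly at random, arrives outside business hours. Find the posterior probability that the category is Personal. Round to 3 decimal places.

Taking complements, P(off-hours | each) = Alerts 0.185, Personal 0.08, Newsletters 0.0625, Social 0.0525.
Unnormalized posteriors (prior × likelihood):
  Alerts: 0.25 × 0.185 = 0.04625
  Personal: 0.29 × 0.08 = 0.0232
  Newsletters: 0.15 × 0.0625 = 0.009375
  Social: 0.31 × 0.0525 = 0.016275
Sum = 0.0951.
P(Personal | evidence) = 0.0232 / 0.0951 ≈ 0.244.

0.244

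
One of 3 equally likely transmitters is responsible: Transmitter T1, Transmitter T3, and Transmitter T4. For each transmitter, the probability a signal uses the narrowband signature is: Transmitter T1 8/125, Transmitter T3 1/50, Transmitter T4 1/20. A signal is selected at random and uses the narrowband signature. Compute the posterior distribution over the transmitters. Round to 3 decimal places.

Since the prior is uniform, the posterior is proportional to the likelihood:
  Transmitter T1: 0.064
  Transmitter T3: 0.02
  Transmitter T4: 0.05
Normalizing constant = 0.134.
P(Transmitter T1 | narrowband) = 0.064/0.134 ≈ 0.478
P(Transmitter T3 | narrowband) = 0.02/0.134 ≈ 0.149
P(Transmitter T4 | narrowband) = 0.05/0.134 ≈ 0.373

Transmitter T1 0.478, Transmitter T3 0.149, Transmitter T4 0.373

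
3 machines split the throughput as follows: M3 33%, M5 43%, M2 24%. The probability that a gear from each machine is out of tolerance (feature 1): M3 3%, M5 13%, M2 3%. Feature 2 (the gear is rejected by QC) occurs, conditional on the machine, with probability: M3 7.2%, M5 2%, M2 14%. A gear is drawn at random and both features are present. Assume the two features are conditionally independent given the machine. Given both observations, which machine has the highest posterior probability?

M5

Compute prior × likelihood for every hypothesis:
  M3: 0.33 × 0.03 × 0.072 = 0.0007128
  M5: 0.43 × 0.13 × 0.02 = 0.001118
  M2: 0.24 × 0.03 × 0.14 = 0.001008
Normalizing constant = 0.0028388.
Largest term belongs to M5, so M5 is most probable.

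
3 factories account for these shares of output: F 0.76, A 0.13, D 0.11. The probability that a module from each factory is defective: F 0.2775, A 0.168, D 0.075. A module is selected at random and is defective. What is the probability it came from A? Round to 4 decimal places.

0.0906

Unnormalized posteriors (prior × likelihood):
  F: 0.76 × 0.2775 = 0.2109
  A: 0.13 × 0.168 = 0.02184
  D: 0.11 × 0.075 = 0.00825
Total = 0.24099.
P(A | evidence) = 0.02184 / 0.24099 ≈ 0.0906.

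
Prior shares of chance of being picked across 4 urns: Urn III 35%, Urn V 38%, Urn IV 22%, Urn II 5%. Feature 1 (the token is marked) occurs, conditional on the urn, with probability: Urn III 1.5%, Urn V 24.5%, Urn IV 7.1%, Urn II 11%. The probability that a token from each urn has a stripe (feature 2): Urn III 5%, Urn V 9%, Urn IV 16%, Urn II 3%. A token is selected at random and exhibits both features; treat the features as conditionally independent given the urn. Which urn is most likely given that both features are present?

Prior × likelihood for each hypothesis:
  Urn III: 0.35 × 0.015 × 0.05 = 0.0002625
  Urn V: 0.38 × 0.245 × 0.09 = 0.008379
  Urn IV: 0.22 × 0.071 × 0.16 = 0.0024992
  Urn II: 0.05 × 0.11 × 0.03 = 0.000165
Normalizing constant = 0.0113057.
Largest term belongs to Urn V, so Urn V is most probable.

Urn V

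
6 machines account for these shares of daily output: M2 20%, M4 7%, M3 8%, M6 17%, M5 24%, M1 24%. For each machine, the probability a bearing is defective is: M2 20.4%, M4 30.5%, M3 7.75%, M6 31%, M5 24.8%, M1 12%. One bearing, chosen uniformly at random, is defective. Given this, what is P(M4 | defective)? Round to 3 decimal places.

By Bayes' rule, posterior ∝ prior × likelihood:
  M2: 0.2 × 0.204 = 0.0408
  M4: 0.07 × 0.305 = 0.02135
  M3: 0.08 × 0.0775 = 0.0062
  M6: 0.17 × 0.31 = 0.0527
  M5: 0.24 × 0.248 = 0.05952
  M1: 0.24 × 0.12 = 0.0288
Normalizing constant = 0.20937.
P(M4 | evidence) = 0.02135 / 0.20937 ≈ 0.102.

0.102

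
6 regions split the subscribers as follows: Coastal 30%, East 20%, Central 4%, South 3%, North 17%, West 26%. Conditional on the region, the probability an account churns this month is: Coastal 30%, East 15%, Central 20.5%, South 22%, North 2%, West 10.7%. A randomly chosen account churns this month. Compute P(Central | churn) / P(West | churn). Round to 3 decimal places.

0.295

Compute prior × likelihood for every hypothesis:
  Coastal: 0.3 × 0.3 = 0.09
  East: 0.2 × 0.15 = 0.03
  Central: 0.04 × 0.205 = 0.0082
  South: 0.03 × 0.22 = 0.0066
  North: 0.17 × 0.02 = 0.0034
  West: 0.26 × 0.107 = 0.02782
Sum = 0.16602.
The ratio is 0.0082 / 0.02782 (the normalizer cancels) = 0.295.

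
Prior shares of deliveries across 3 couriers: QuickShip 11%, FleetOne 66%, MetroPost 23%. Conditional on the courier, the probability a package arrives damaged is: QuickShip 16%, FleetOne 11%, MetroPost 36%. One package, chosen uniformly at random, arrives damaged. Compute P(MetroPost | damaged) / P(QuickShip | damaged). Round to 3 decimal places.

4.705

Unnormalized posteriors (prior × likelihood):
  QuickShip: 0.11 × 0.16 = 0.0176
  FleetOne: 0.66 × 0.11 = 0.0726
  MetroPost: 0.23 × 0.36 = 0.0828
Normalizing constant = 0.173.
The ratio is 0.0828 / 0.0176 (the normalizer cancels) = 4.705.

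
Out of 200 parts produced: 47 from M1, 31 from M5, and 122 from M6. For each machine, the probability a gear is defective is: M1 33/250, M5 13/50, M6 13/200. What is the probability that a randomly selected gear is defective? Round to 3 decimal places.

0.111

Prior × likelihood for each hypothesis:
  M1: 0.235 × 0.132 = 0.03102
  M5: 0.155 × 0.26 = 0.0403
  M6: 0.61 × 0.065 = 0.03965
P(defective) = 0.03102 + 0.0403 + 0.03965 = 0.11097 → 0.111.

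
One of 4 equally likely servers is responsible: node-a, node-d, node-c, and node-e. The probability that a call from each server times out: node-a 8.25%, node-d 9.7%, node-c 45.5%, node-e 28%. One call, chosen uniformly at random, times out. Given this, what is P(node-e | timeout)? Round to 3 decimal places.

0.306

With a uniform prior (1/4 each), posterior ∝ likelihood:
  node-a: 0.0825
  node-d: 0.097
  node-c: 0.455
  node-e: 0.28
Normalizing constant = 0.9145.
P(node-e | evidence) = 0.28 / 0.9145 ≈ 0.306.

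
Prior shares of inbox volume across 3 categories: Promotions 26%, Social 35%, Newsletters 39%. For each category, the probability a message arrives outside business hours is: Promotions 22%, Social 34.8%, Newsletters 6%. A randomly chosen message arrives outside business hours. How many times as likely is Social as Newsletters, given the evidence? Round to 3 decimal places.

Unnormalized posteriors (prior × likelihood):
  Promotions: 0.26 × 0.22 = 0.0572
  Social: 0.35 × 0.348 = 0.1218
  Newsletters: 0.39 × 0.06 = 0.0234
Normalizing constant = 0.2024.
The ratio is 0.1218 / 0.0234 (the normalizer cancels) = 5.205.

5.205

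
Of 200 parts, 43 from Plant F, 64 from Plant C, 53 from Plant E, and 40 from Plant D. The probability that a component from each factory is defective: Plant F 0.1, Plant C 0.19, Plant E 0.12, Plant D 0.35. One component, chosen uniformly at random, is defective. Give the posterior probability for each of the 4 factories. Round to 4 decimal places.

Plant F 0.1168, Plant C 0.3303, Plant E 0.1727, Plant D 0.3802

By Bayes' rule, posterior ∝ prior × likelihood:
  Plant F: 0.215 × 0.1 = 0.0215
  Plant C: 0.32 × 0.19 = 0.0608
  Plant E: 0.265 × 0.12 = 0.0318
  Plant D: 0.2 × 0.35 = 0.07
Total = 0.1841.
P(Plant F | defective) = 0.0215/0.1841 ≈ 0.1168
P(Plant C | defective) = 0.0608/0.1841 ≈ 0.3303
P(Plant E | defective) = 0.0318/0.1841 ≈ 0.1727
P(Plant D | defective) = 0.07/0.1841 ≈ 0.3802
(Check: 0.1168+0.3303+0.1727+0.3802 = 1.0000.)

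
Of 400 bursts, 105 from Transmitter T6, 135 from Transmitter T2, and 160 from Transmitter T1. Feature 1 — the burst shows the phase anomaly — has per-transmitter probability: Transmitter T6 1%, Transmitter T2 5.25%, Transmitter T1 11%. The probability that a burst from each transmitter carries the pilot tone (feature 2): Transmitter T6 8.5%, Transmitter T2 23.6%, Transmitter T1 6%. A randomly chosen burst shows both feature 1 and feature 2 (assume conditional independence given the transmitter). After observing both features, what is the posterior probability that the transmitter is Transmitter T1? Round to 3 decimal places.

0.375

Unnormalized posteriors (prior × likelihood):
  Transmitter T6: 0.2625 × 0.01 × 0.085 = 0.000223125
  Transmitter T2: 0.3375 × 0.0525 × 0.236 = 0.004181625
  Transmitter T1: 0.4 × 0.11 × 0.06 = 0.00264
Normalizing constant = 0.00704475.
P(Transmitter T1 | evidence) = 0.00264 / 0.00704475 ≈ 0.375.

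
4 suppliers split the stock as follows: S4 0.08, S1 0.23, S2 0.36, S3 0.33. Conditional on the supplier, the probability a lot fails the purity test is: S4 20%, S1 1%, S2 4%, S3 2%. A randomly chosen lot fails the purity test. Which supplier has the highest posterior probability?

S4

By Bayes' rule, posterior ∝ prior × likelihood:
  S4: 0.08 × 0.2 = 0.016
  S1: 0.23 × 0.01 = 0.0023
  S2: 0.36 × 0.04 = 0.0144
  S3: 0.33 × 0.02 = 0.0066
Sum = 0.0393.
Largest term belongs to S4, so S4 is most probable.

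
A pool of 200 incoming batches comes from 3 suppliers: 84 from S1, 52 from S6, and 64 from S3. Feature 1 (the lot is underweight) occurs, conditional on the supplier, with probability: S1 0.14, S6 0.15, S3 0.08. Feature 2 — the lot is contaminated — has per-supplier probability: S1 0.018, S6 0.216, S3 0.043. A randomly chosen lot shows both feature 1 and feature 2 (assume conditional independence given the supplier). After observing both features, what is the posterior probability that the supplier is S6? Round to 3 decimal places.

0.796

By Bayes' rule, posterior ∝ prior × likelihood:
  S1: 0.42 × 0.14 × 0.018 = 0.0010584
  S6: 0.26 × 0.15 × 0.216 = 0.008424
  S3: 0.32 × 0.08 × 0.043 = 0.0011008
Sum = 0.0105832.
P(S6 | evidence) = 0.008424 / 0.0105832 ≈ 0.796.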